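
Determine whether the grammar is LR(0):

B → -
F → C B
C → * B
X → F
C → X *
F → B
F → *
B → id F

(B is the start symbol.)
Augment with B' → B and build the canonical LR(0) collection (I0 = CLOSURE({[B' → . B]}), then GOTO on every symbol after a dot until no new states appear). It has 12 states:
  I0: { [B → . -], [B → . id F], [B' → . B] }  — shift
  I1: { [B → - .] }  — reduce
  I2: { [B' → B .] }  — accept
  I3: { [B → . -], [B → . id F], [B → id . F], [C → . * B], [C → . X *], [F → . *], [F → . B], [F → . C B], [X → . F] }  — shift
  I4: { [B → . -], [B → . id F], [C → * . B], [F → * .] }  — shift, reduce
  I5: { [F → B .] }  — reduce
  I6: { [B → . -], [B → . id F], [F → C . B] }  — shift
  I7: { [B → id F .], [X → F .] }  — 2 reduces
  I8: { [C → X . *] }  — shift
  I9: { [C → X * .] }  — reduce
  I10: { [F → C B .] }  — reduce
  I11: { [C → * B .] }  — reduce

Conflict in state I4:
  Shift-reduce conflict between [F → * .] and [B → . -]
So the grammar is NOT LR(0).

Answer: No. Shift-reduce conflict between [F → * .] and [B → . -]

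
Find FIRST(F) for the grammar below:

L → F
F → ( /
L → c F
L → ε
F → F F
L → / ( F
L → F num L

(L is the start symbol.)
{ '(' }

From F → ( /:
  - '(' is a terminal: add '(' and stop
From F → F F:
  - F is the symbol being defined: contributes nothing new
    F is not nullable, so stop

Collecting: FIRST(F) = { '(' }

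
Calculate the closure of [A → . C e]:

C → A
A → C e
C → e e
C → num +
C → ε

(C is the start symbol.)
Start with: [A → . C e]
  [A → . C e] has the dot before C: add [C → . A], [C → . e e], [C → . num +], [C → .]
  [C → . A] has the dot before A: all A-items already present
No further items can be added.

CLOSURE = { [A → . C e], [C → . A], [C → . e e], [C → . num +], [C → .] }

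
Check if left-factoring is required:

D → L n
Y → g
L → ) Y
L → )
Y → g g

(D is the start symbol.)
Left-factoring is needed when two productions for the same non-terminal
share a common prefix on the right-hand side.

Productions for Y:
  Y → g
  Y → g g
Productions for L:
  L → ) Y
  L → )

Found common prefix 'g' in productions for Y
Found common prefix ')' in productions for L

Answer: Yes, Y has productions with common prefix 'g'; L has productions with common prefix ')'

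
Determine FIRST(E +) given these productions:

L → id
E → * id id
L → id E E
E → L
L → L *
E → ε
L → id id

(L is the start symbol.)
FIRST sets of the non-terminals involved (from the grammar, by fixed-point iteration):
  FIRST(E) = { '*', 'id', ε }

To compute FIRST(E +), process the symbols left to right:
Symbol E is a non-terminal. Add FIRST(E) \ {ε} = { '*', 'id' }
E is nullable (ε ∈ FIRST(E)), continue to the next symbol.
Symbol + is a terminal. Add '+' and stop.
FIRST(E +) = { '*', '+', 'id' }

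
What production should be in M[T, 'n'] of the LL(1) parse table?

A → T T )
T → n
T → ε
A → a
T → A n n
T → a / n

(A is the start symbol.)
T → n, T → ε, T → A n n

To find M[T, 'n'], we find productions for T where 'n' is in the predict set (PREDICT(N → α) = (FIRST(α) \ {ε}) ∪ (FOLLOW(N) if α ⇒* ε)).

Relevant sets:
  FIRST(A) = { ')', 'a', 'n' }
  FOLLOW(T) = { ')', 'a', 'n' }

T → n: PREDICT = { 'n' }
  'n' is in predict set, so this production goes in M[T, 'n']
T → ε: PREDICT = { ')', 'a', 'n' }
  'n' is in predict set, so this production goes in M[T, 'n']
T → A n n: PREDICT = { ')', 'a', 'n' }
  'n' is in predict set, so this production goes in M[T, 'n']
T → a / n: PREDICT = { 'a' }

M[T, 'n'] = T → n, T → ε, T → A n n  (a multiply-defined cell — the grammar is not LL(1))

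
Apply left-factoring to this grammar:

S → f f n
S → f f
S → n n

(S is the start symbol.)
S → f f S'
S' → n
S' → ε
S → n n

Left-factoring transforms A → αβ₁ | αβ₂ into A → αA' and A' → β₁ | β₂
(α is the longest common prefix among the alternatives). Repeat until
no nonterminal has two alternatives with a common prefix.

Round 1: S has alternatives sharing prefix 'f f'. Introduce S': S → f f S'
  Add: S' → n
  Add: S' → ε

No remaining common prefixes — done.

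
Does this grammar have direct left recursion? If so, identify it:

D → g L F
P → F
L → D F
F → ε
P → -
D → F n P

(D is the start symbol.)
D → g L F: starts with g
P → F: starts with F
L → D F: starts with D
F → ε: starts with ε
P → -: starts with '-'
D → F n P: starts with F

No direct left recursion found.

Answer: No direct left recursion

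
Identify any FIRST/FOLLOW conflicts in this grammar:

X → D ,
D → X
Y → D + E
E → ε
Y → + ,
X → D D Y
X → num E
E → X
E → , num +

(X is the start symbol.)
Nullable non-terminals: E.
FIRST sets used below: FIRST(X) = { 'num' }

E: nullable alternative(s) E → ε; FOLLOW(E) = { $, '+', ',', 'num' }
  E → ε: FIRST \ {ε} = { } — this is the only nullable alternative, skip
  E → X: FIRST \ {ε} = { 'num' } — overlaps FOLLOW(E) on { 'num' }: CONFLICT
  E → , num +: FIRST \ {ε} = { ',' } — overlaps FOLLOW(E) on { ',' }: CONFLICT

D, X, Y have no nullable alternative, so no FIRST/FOLLOW check is needed there.

So the grammar has 2 FIRST/FOLLOW conflicts (marked CONFLICT above).

Answer: Yes. E → X with FOLLOW(E) on { 'num' }; E → ',' num '+' with FOLLOW(E) on { ',' }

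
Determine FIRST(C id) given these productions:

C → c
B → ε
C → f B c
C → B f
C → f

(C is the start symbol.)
FIRST sets of the non-terminals involved (from the grammar, by fixed-point iteration):
  FIRST(C) = { 'c', 'f' }

To compute FIRST(C id), process the symbols left to right:
Symbol C is a non-terminal. Add FIRST(C) \ {ε} = { 'c', 'f' }
C is not nullable (ε ∉ FIRST(C)), so stop here.
FIRST(C id) = { 'c', 'f' }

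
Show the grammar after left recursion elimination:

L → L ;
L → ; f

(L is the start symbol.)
L → ; f L'
L' → ; L'
L' → ε

L is directly left-recursive. The standard transformation for
  A → A α₁ | ... | A α_m | β₁ | ... | β_n
is
  A  → β₁ A' | ... | β_n A'
  A' → α₁ A' | ... | α_m A' | ε

L → ; f becomes L → ; f L'
L → L ; becomes L' → ; L'
Add L' → ε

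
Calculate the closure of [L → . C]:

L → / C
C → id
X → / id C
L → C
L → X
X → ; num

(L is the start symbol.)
{ [C → . id], [L → . C] }

To compute CLOSURE, for each item [A → α.Bβ] where B is a non-terminal, add [B → .γ] for all productions B → γ; repeat for the newly added items until nothing changes.

Start with: [L → . C]
  [L → . C] has the dot before C: add [C → . id]
No further items can be added.

CLOSURE = { [C → . id], [L → . C] }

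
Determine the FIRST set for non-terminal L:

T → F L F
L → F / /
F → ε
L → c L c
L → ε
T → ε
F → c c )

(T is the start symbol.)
To compute FIRST(L), examine every production with L on the left-hand side, reading each right-hand side left to right until a non-nullable symbol is reached.

FIRST sets of the other non-terminals involved (by the same procedure, iterated to a fixed point):
  FIRST(F) = { 'c', ε }

From L → F / /:
  - F is a non-terminal: add FIRST(F) \ {ε} = { 'c' }
    F is nullable, so continue to the next symbol
  - '/' is a terminal: add '/' and stop
From L → c L c:
  - c is a terminal: add 'c' and stop
From L → ε:
  - ε-production, so ε ∈ FIRST(L)

Collecting: FIRST(L) = { '/', 'c', ε }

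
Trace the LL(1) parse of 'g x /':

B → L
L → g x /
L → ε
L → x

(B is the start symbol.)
LL(1) parsing maintains a stack (initially the start symbol over $) and the input. At each step: if the stack top is a terminal, match it against the current input token; if it is a non-terminal N, replace it with the RHS of M[N, lookahead] (the unique production whose predict set contains the lookahead).

Stack is shown with the top on the left.

Stack    Input    Action
------------------------
B $      g x / $  output B → L
L $      g x / $  output L → g x /
g x / $  g x / $  match 'g'
x / $    x / $    match 'x'
/ $      / $      match '/'
$        $        accept

The string is accepted.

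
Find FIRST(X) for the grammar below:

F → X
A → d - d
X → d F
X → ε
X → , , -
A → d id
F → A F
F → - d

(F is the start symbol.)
{ ',', 'd', ε }

To compute FIRST(X), examine every production with X on the left-hand side, reading each right-hand side left to right until a non-nullable symbol is reached.

From X → d F:
  - d is a terminal: add 'd' and stop
From X → ε:
  - ε-production, so ε ∈ FIRST(X)
From X → , , -:
  - ',' is a terminal: add ',' and stop

Collecting: FIRST(X) = { ',', 'd', ε }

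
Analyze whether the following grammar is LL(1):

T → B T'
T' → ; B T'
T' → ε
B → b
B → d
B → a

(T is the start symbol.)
Yes, the grammar is LL(1).

A grammar is LL(1) if for each non-terminal N with multiple productions, the predict sets of those productions are pairwise disjoint, where PREDICT(N → α) = (FIRST(α) \ {ε}) ∪ (FOLLOW(N) if α ⇒* ε).

Relevant sets:
  FOLLOW(T') = { $ }

For T':
  PREDICT(T' → ';' B T') = { ';' }
  PREDICT(T' → ε) = { $ }
For B:
  PREDICT(B → b) = { 'b' }
  PREDICT(B → d) = { 'd' }
  PREDICT(B → a) = { 'a' }
T has a single production, so nothing to check there.

All predict sets are disjoint. The grammar IS LL(1).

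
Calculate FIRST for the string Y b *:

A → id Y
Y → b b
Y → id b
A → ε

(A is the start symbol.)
{ 'b', 'id' }

FIRST sets of the non-terminals involved (from the grammar, by fixed-point iteration):
  FIRST(Y) = { 'b', 'id' }

To compute FIRST(Y b *), process the symbols left to right:
Symbol Y is a non-terminal. Add FIRST(Y) \ {ε} = { 'b', 'id' }
Y is not nullable (ε ∉ FIRST(Y)), so stop here.
FIRST(Y b *) = { 'b', 'id' }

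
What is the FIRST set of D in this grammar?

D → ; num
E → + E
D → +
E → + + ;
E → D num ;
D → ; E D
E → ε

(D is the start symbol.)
{ '+', ';' }

To compute FIRST(D), examine every production with D on the left-hand side, reading each right-hand side left to right until a non-nullable symbol is reached.

From D → ; num:
  - ';' is a terminal: add ';' and stop
From D → +:
  - '+' is a terminal: add '+' and stop
From D → ; E D:
  - ';' is a terminal: add ';' and stop

Collecting: FIRST(D) = { '+', ';' }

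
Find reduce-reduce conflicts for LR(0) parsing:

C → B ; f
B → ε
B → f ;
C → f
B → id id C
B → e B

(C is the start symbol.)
A reduce-reduce conflict occurs when an LR(0) state has two complete items [A → α .] and [B → β .] — both call for a reduction, and with no lookahead the parser cannot choose between them.

Augment with C' → C and build the canonical LR(0) collection (I0 = CLOSURE({[C' → . C]}), then GOTO on every symbol after a dot until no new states appear). It has 13 states:
  I0: { [B → . e B], [B → . f ;], [B → . id id C], [B → .], [C → . B ; f], [C → . f], [C' → . C] }  — shift, reduce
  I1: { [C → B . ; f] }  — shift
  I2: { [C' → C .] }  — accept
  I3: { [B → . e B], [B → . f ;], [B → . id id C], [B → .], [B → e . B] }  — shift, reduce
  I4: { [B → f . ;], [C → f .] }  — shift, reduce
  I5: { [B → id . id C] }  — shift
  I6: { [B → . e B], [B → . f ;], [B → . id id C], [B → .], [B → id id . C], [C → . B ; f], [C → . f] }  — shift, reduce
  I7: { [B → id id C .] }  — reduce
  I8: { [B → f ; .] }  — reduce
  I9: { [B → e B .] }  — reduce
  I10: { [B → f . ;] }  — shift
  I11: { [C → B ; . f] }  — shift
  I12: { [C → B ; f .] }  — reduce

No state contains more than one complete item.

Answer: No reduce-reduce conflicts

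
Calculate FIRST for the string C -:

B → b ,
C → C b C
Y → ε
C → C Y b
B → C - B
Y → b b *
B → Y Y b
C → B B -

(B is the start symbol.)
FIRST sets of the non-terminals involved (from the grammar, by fixed-point iteration):
  FIRST(C) = { 'b' }

To compute FIRST(C -), process the symbols left to right:
Symbol C is a non-terminal. Add FIRST(C) \ {ε} = { 'b' }
C is not nullable (ε ∉ FIRST(C)), so stop here.
FIRST(C -) = { 'b' }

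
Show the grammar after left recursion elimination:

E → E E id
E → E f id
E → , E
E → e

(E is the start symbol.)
E is directly left-recursive. The standard transformation for
  A → A α₁ | ... | A α_m | β₁ | ... | β_n
is
  A  → β₁ A' | ... | β_n A'
  A' → α₁ A' | ... | α_m A' | ε

E → , E becomes E → , E E'
E → e becomes E → e E'
E → E E id becomes E' → E id E'
E → E f id becomes E' → f id E'
Add E' → ε

Resulting grammar:
E → , E E'
E → e E'
E' → E id E'
E' → f id E'
E' → ε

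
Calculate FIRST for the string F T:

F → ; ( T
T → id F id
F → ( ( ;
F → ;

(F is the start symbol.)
FIRST sets of the non-terminals involved (from the grammar, by fixed-point iteration):
  FIRST(F) = { '(', ';' }

To compute FIRST(F T), process the symbols left to right:
Symbol F is a non-terminal. Add FIRST(F) \ {ε} = { '(', ';' }
F is not nullable (ε ∉ FIRST(F)), so stop here.
FIRST(F T) = { '(', ';' }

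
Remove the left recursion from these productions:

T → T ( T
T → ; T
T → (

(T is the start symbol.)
T is directly left-recursive. The standard transformation for
  A → A α₁ | ... | A α_m | β₁ | ... | β_n
is
  A  → β₁ A' | ... | β_n A'
  A' → α₁ A' | ... | α_m A' | ε

T → ; T becomes T → ; T T'
T → ( becomes T → ( T'
T → T ( T becomes T' → ( T T'
Add T' → ε

Resulting grammar:
T → ; T T'
T → ( T'
T' → ( T T'
T' → ε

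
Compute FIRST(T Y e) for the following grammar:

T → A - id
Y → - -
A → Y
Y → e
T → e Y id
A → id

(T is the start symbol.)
FIRST sets of the non-terminals involved (from the grammar, by fixed-point iteration):
  FIRST(T) = { '-', 'e', 'id' }

To compute FIRST(T Y e), process the symbols left to right:
Symbol T is a non-terminal. Add FIRST(T) \ {ε} = { '-', 'e', 'id' }
T is not nullable (ε ∉ FIRST(T)), so stop here.
FIRST(T Y e) = { '-', 'e', 'id' }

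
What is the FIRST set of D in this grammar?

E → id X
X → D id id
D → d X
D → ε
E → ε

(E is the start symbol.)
From D → d X:
  - d is a terminal: add 'd' and stop
From D → ε:
  - ε-production, so ε ∈ FIRST(D)

Collecting: FIRST(D) = { 'd', ε }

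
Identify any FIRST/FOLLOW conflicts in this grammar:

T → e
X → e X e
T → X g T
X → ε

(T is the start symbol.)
Yes. X → e X e with FOLLOW(X) on { 'e' }

A FIRST/FOLLOW conflict occurs when a non-terminal N has a nullable alternative N → β (β ⇒* ε) and another alternative N → α with FIRST(α) ∩ FOLLOW(N) ≠ ∅: on such a lookahead the parser cannot decide between expanding α and letting N vanish via β.

Nullable non-terminals: X.

X: nullable alternative(s) X → ε; FOLLOW(X) = { 'e', 'g' }
  X → e X e: FIRST \ {ε} = { 'e' } — overlaps FOLLOW(X) on { 'e' }: CONFLICT
  X → ε: FIRST \ {ε} = { } — this is the only nullable alternative, skip

T has no nullable alternative, so no FIRST/FOLLOW check is needed there.

So the grammar has 1 FIRST/FOLLOW conflict (marked CONFLICT above).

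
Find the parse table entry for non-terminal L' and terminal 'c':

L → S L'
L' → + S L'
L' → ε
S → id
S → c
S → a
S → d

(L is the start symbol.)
Empty (error entry)

To find M[L', 'c'], we find productions for L' where 'c' is in the predict set (PREDICT(N → α) = (FIRST(α) \ {ε}) ∪ (FOLLOW(N) if α ⇒* ε)).

Relevant sets:
  FOLLOW(L') = { $ }

L' → + S L': PREDICT = { '+' }
L' → ε: PREDICT = { $ }

M[L', 'c'] is empty (no production applies)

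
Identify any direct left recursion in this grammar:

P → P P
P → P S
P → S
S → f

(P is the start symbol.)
Direct left recursion occurs when N → N α for some non-terminal N (the right-hand side begins with the left-hand side itself).

P → P P: LEFT RECURSIVE (starts with P)
P → P S: LEFT RECURSIVE (starts with P)
P → S: starts with S
S → f: starts with f

The grammar has direct left recursion on: P.

Answer: Yes, P is left-recursive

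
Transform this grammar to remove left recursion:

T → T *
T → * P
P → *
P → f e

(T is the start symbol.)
T → * P T'
T' → * T'
T' → ε
P → *
P → f e

T is directly left-recursive. The standard transformation for
  A → A α₁ | ... | A α_m | β₁ | ... | β_n
is
  A  → β₁ A' | ... | β_n A'
  A' → α₁ A' | ... | α_m A' | ε

T → * P becomes T → * P T'
T → T * becomes T' → * T'
Add T' → ε

Productions for other non-terminals are unchanged:
  P → *
  P → f e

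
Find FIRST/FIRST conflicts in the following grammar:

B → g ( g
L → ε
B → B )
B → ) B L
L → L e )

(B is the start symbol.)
A FIRST/FIRST conflict occurs when two productions N → α and N → β for the same non-terminal have FIRST(α) ∩ FIRST(β) ≠ ∅ (with ε ∈ FIRST of a nullable right-hand side, so two nullable alternatives also conflict).

FIRST sets of the non-terminals at (or reachable through a nullable prefix from) the front of some alternative:
  FIRST(B) = { ')', 'g' }
  FIRST(L) = { 'e', ε }

Productions for B:
  B → g ( g: FIRST = { 'g' }
  B → B ): FIRST = { ')', 'g' }
  B → ) B L: FIRST = { ')' }
Productions for L:
  L → ε: FIRST = { ε }
  L → L e ): FIRST = { 'e' }

Conflict for B: B → g ( g and B → B )
  Overlap: { 'g' }
Conflict for B: B → B ) and B → ) B L
  Overlap: { ')' }

Answer: Yes. B → g '(' g / B → B ')' on { 'g' }; B → B ')' / B → ')' B L on { ')' }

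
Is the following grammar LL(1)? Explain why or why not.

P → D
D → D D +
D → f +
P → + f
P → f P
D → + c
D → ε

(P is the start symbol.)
Relevant sets:
  FIRST(D) = { '+', 'f', ε }
  FOLLOW(P) = { $ }
  FOLLOW(D) = { $, '+', 'f' }

For P:
  PREDICT(P → D) = { $, '+', 'f' }
  PREDICT(P → '+' f) = { '+' }
  PREDICT(P → f P) = { 'f' }
For D:
  PREDICT(D → D D '+') = { '+', 'f' }
  PREDICT(D → f '+') = { 'f' }
  PREDICT(D → '+' c) = { '+' }
  PREDICT(D → ε) = { $, '+', 'f' }

Conflict found: Predict set conflict for P: { '+' }
The grammar is NOT LL(1).

Answer: No. Predict set conflict for P: { '+' }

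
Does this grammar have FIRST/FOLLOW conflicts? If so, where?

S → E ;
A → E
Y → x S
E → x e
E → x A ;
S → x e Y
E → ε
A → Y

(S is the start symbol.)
A FIRST/FOLLOW conflict occurs when a non-terminal N has a nullable alternative N → β (β ⇒* ε) and another alternative N → α with FIRST(α) ∩ FOLLOW(N) ≠ ∅: on such a lookahead the parser cannot decide between expanding α and letting N vanish via β.

Nullable non-terminals: A, E.
FIRST sets used below: FIRST(E) = { 'x', ε }, FIRST(Y) = { 'x' }

A: nullable alternative(s) A → E; FOLLOW(A) = { ';' }
  A → E: FIRST \ {ε} = { 'x' } — this is the only nullable alternative, skip
  A → Y: FIRST \ {ε} = { 'x' } — disjoint from FOLLOW(A)

E: nullable alternative(s) E → ε; FOLLOW(E) = { ';' }
  E → x e: FIRST \ {ε} = { 'x' } — disjoint from FOLLOW(E)
  E → x A ;: FIRST \ {ε} = { 'x' } — disjoint from FOLLOW(E)
  E → ε: FIRST \ {ε} = { } — this is the only nullable alternative, skip

S, Y have no nullable alternative, so no FIRST/FOLLOW check is needed there.

No FIRST/FOLLOW conflicts found.

Answer: No FIRST/FOLLOW conflicts.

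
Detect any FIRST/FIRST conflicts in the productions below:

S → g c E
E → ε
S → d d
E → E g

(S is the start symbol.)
A FIRST/FIRST conflict occurs when two productions N → α and N → β for the same non-terminal have FIRST(α) ∩ FIRST(β) ≠ ∅ (with ε ∈ FIRST of a nullable right-hand side, so two nullable alternatives also conflict).

FIRST sets of the non-terminals at (or reachable through a nullable prefix from) the front of some alternative:
  FIRST(E) = { 'g', ε }

Productions for S:
  S → g c E: FIRST = { 'g' }
  S → d d: FIRST = { 'd' }
Productions for E:
  E → ε: FIRST = { ε }
  E → E g: FIRST = { 'g' }

All alternatives of each non-terminal have pairwise disjoint FIRST sets.

Answer: No FIRST/FIRST conflicts.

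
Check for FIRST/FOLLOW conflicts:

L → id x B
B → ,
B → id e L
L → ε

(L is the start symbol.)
A FIRST/FOLLOW conflict occurs when a non-terminal N has a nullable alternative N → β (β ⇒* ε) and another alternative N → α with FIRST(α) ∩ FOLLOW(N) ≠ ∅: on such a lookahead the parser cannot decide between expanding α and letting N vanish via β.

Nullable non-terminals: L.

L: nullable alternative(s) L → ε; FOLLOW(L) = { $ }
  L → id x B: FIRST \ {ε} = { 'id' } — disjoint from FOLLOW(L)
  L → ε: FIRST \ {ε} = { } — this is the only nullable alternative, skip

B has no nullable alternative, so no FIRST/FOLLOW check is needed there.

No FIRST/FOLLOW conflicts found.

Answer: No FIRST/FOLLOW conflicts.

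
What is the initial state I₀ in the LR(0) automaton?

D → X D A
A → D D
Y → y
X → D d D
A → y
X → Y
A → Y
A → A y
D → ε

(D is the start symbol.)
First, augment the grammar with D' → D
I₀ = CLOSURE({ [D' → . D] }):
  [D' → . D] has the dot before D: add [D → . X D A], [D → .]
  [D → . X D A] has the dot before X: add [X → . D d D], [X → . Y]
  [X → . Y] has the dot before Y: add [Y → . y]
No further items can be added.

I₀ = { [D → . X D A], [D → .], [D' → . D], [X → . D d D], [X → . Y], [Y → . y] }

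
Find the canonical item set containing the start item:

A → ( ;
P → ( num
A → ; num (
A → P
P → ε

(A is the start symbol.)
{ [A → . ( ;], [A → . ; num (], [A → . P], [A' → . A], [P → . ( num], [P → .] }

First, augment the grammar with A' → A
I₀ = CLOSURE({ [A' → . A] }):
  [A' → . A] has the dot before A: add [A → . ( ;], [A → . ; num (], [A → . P]
  [A → . P] has the dot before P: add [P → . ( num], [P → .]
No further items can be added.

I₀ = { [A → . ( ;], [A → . ; num (], [A → . P], [A' → . A], [P → . ( num], [P → .] }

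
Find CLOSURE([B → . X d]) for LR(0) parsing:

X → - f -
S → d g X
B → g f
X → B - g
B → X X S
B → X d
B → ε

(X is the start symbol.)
{ [B → . X X S], [B → . X d], [B → . g f], [B → .], [X → . - f -], [X → . B - g] }

To compute CLOSURE, for each item [A → α.Bβ] where B is a non-terminal, add [B → .γ] for all productions B → γ; repeat for the newly added items until nothing changes.

Start with: [B → . X d]
  [B → . X d] has the dot before X: add [X → . - f -], [X → . B - g]
  [X → . B - g] has the dot before B: add [B → . g f], [B → . X X S], [B → .]
No further items can be added.

CLOSURE = { [B → . X X S], [B → . X d], [B → . g f], [B → .], [X → . - f -], [X → . B - g] }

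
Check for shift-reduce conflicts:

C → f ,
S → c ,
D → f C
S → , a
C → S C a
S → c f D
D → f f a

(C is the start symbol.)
No shift-reduce conflicts

Augment with C' → C and build the canonical LR(0) collection (I0 = CLOSURE({[C' → . C]}), then GOTO on every symbol after a dot until no new states appear). It has 17 states:
  I0: { [C → . S C a], [C → . f ,], [C' → . C], [S → . , a], [S → . c ,], [S → . c f D] }  — shift
  I1: { [S → , . a] }  — shift
  I2: { [C' → C .] }  — accept
  I3: { [C → . S C a], [C → . f ,], [C → S . C a], [S → . , a], [S → . c ,], [S → . c f D] }  — shift
  I4: { [S → c . ,], [S → c . f D] }  — shift
  I5: { [C → f . ,] }  — shift
  I6: { [C → f , .] }  — reduce
  I7: { [S → c , .] }  — reduce
  I8: { [D → . f C], [D → . f f a], [S → c f . D] }  — shift
  I9: { [S → c f D .] }  — reduce
  I10: { [C → . S C a], [C → . f ,], [D → f . C], [D → f . f a], [S → . , a], [S → . c ,], [S → . c f D] }  — shift
  I11: { [D → f C .] }  — reduce
  I12: { [C → f . ,], [D → f f . a] }  — shift
  I13: { [D → f f a .] }  — reduce
  I14: { [C → S C . a] }  — shift
  I15: { [C → S C a .] }  — reduce
  I16: { [S → , a .] }  — reduce

No state contains both a complete item and a shift item.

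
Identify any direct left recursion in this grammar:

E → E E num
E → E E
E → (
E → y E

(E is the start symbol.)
Yes, E is left-recursive

Direct left recursion occurs when N → N α for some non-terminal N (the right-hand side begins with the left-hand side itself).

E → E E num: LEFT RECURSIVE (starts with E)
E → E E: LEFT RECURSIVE (starts with E)
E → (: starts with '('
E → y E: starts with y

The grammar has direct left recursion on: E.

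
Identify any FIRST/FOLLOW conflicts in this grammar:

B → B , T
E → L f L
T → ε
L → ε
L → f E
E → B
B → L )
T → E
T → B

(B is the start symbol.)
Yes. T → E with FOLLOW(T) on { ')', 'f' }; T → B with FOLLOW(T) on { ')', 'f' }; L → f E with FOLLOW(L) on { 'f' }

A FIRST/FOLLOW conflict occurs when a non-terminal N has a nullable alternative N → β (β ⇒* ε) and another alternative N → α with FIRST(α) ∩ FOLLOW(N) ≠ ∅: on such a lookahead the parser cannot decide between expanding α and letting N vanish via β.

Nullable non-terminals: L, T.
FIRST sets used below: FIRST(E) = { ')', 'f' }, FIRST(B) = { ')', 'f' }

L: nullable alternative(s) L → ε; FOLLOW(L) = { $, ')', ',', 'f' }
  L → ε: FIRST \ {ε} = { } — this is the only nullable alternative, skip
  L → f E: FIRST \ {ε} = { 'f' } — overlaps FOLLOW(L) on { 'f' }: CONFLICT

T: nullable alternative(s) T → ε; FOLLOW(T) = { $, ')', ',', 'f' }
  T → ε: FIRST \ {ε} = { } — this is the only nullable alternative, skip
  T → E: FIRST \ {ε} = { ')', 'f' } — overlaps FOLLOW(T) on { ')', 'f' }: CONFLICT
  T → B: FIRST \ {ε} = { ')', 'f' } — overlaps FOLLOW(T) on { ')', 'f' }: CONFLICT

B, E have no nullable alternative, so no FIRST/FOLLOW check is needed there.

So the grammar has 3 FIRST/FOLLOW conflicts (marked CONFLICT above).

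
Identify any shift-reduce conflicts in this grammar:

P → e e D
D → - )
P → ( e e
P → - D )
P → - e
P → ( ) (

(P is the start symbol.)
A shift-reduce conflict occurs when an LR(0) state has both:
  - a complete (reduce) item [A → α .] (dot at the end), and
  - a shift item [B → β . c γ] (dot before a terminal).

Augment with P' → P and build the canonical LR(0) collection (I0 = CLOSURE({[P' → . P]}), then GOTO on every symbol after a dot until no new states appear). It has 16 states:
  I0: { [P → . ( ) (], [P → . ( e e], [P → . - D )], [P → . - e], [P → . e e D], [P' → . P] }  — shift
  I1: { [P → ( . ) (], [P → ( . e e] }  — shift
  I2: { [D → . - )], [P → - . D )], [P → - . e] }  — shift
  I3: { [P' → P .] }  — accept
  I4: { [P → e . e D] }  — shift
  I5: { [D → . - )], [P → e e . D] }  — shift
  I6: { [D → - . )] }  — shift
  I7: { [P → e e D .] }  — reduce
  I8: { [D → - ) .] }  — reduce
  I9: { [P → - D . )] }  — shift
  I10: { [P → - e .] }  — reduce
  I11: { [P → - D ) .] }  — reduce
  I12: { [P → ( ) . (] }  — shift
  I13: { [P → ( e . e] }  — shift
  I14: { [P → ( e e .] }  — reduce
  I15: { [P → ( ) ( .] }  — reduce

No state contains both a complete item and a shift item.

Answer: No shift-reduce conflicts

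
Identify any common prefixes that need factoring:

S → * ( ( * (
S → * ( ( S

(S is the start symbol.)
Yes, S has productions with common prefix '* ( ('

Left-factoring is needed when two productions for the same non-terminal
share a common prefix on the right-hand side.

Productions for S:
  S → * ( ( * (
  S → * ( ( S

Found common prefix '* ( (' in productions for S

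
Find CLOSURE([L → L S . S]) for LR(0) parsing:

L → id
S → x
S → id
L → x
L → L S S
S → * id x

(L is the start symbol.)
To compute CLOSURE, for each item [A → α.Bβ] where B is a non-terminal, add [B → .γ] for all productions B → γ; repeat for the newly added items until nothing changes.

Start with: [L → L S . S]
  [L → L S . S] has the dot before S: add [S → . x], [S → . id], [S → . * id x]
No further items can be added.

CLOSURE = { [L → L S . S], [S → . * id x], [S → . id], [S → . x] }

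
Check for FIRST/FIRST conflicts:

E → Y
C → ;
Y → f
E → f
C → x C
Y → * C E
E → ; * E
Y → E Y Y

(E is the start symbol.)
Yes. E → Y / E → f on { 'f' }; E → Y / E → ';' '*' E on { ';' }; Y → f / Y → E Y Y on { 'f' }; Y → '*' C E / Y → E Y Y on { '*' }

FIRST sets of the non-terminals at (or reachable through a nullable prefix from) the front of some alternative:
  FIRST(Y) = { '*', ';', 'f' }
  FIRST(E) = { '*', ';', 'f' }

Productions for E:
  E → Y: FIRST = { '*', ';', 'f' }
  E → f: FIRST = { 'f' }
  E → ; * E: FIRST = { ';' }
Productions for C:
  C → ;: FIRST = { ';' }
  C → x C: FIRST = { 'x' }
Productions for Y:
  Y → f: FIRST = { 'f' }
  Y → * C E: FIRST = { '*' }
  Y → E Y Y: FIRST = { '*', ';', 'f' }

Conflict for E: E → Y and E → f
  Overlap: { 'f' }
Conflict for E: E → Y and E → ; * E
  Overlap: { ';' }
Conflict for Y: Y → f and Y → E Y Y
  Overlap: { 'f' }
Conflict for Y: Y → * C E and Y → E Y Y
  Overlap: { '*' }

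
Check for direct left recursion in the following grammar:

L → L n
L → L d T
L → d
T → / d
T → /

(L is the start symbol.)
Direct left recursion occurs when N → N α for some non-terminal N (the right-hand side begins with the left-hand side itself).

L → L n: LEFT RECURSIVE (starts with L)
L → L d T: LEFT RECURSIVE (starts with L)
L → d: starts with d
T → / d: starts with '/'
T → /: starts with '/'

The grammar has direct left recursion on: L.

Answer: Yes, L is left-recursive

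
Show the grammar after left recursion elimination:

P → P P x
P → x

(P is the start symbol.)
P is directly left-recursive. The standard transformation for
  A → A α₁ | ... | A α_m | β₁ | ... | β_n
is
  A  → β₁ A' | ... | β_n A'
  A' → α₁ A' | ... | α_m A' | ε

P → x becomes P → x P'
P → P P x becomes P' → P x P'
Add P' → ε

Resulting grammar:
P → x P'
P' → P x P'
P' → ε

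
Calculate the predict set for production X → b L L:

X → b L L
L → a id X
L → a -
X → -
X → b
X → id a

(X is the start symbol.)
{ 'b' }

PREDICT(X → b L L) = (FIRST(RHS) \ {ε}) ∪ (FOLLOW(X) if ε ∈ FIRST(RHS), i.e. RHS ⇒* ε)
FIRST(b L L) = { 'b' }
ε ∉ FIRST(b L L), so FOLLOW(X) is not added.
PREDICT(X → b L L) = { 'b' }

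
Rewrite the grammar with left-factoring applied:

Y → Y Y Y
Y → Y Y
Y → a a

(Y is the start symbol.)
Left-factoring transforms A → αβ₁ | αβ₂ into A → αA' and A' → β₁ | β₂
(α is the longest common prefix among the alternatives). Repeat until
no nonterminal has two alternatives with a common prefix.

Round 1: Y has alternatives sharing prefix 'Y Y'. Introduce Y': Y → Y Y Y'
  Add: Y' → Y
  Add: Y' → ε

No remaining common prefixes — done.

Resulting grammar:
Y → Y Y Y'
Y' → Y
Y' → ε
Y → a a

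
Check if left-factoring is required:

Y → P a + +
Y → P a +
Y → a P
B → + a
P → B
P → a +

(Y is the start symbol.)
Left-factoring is needed when two productions for the same non-terminal
share a common prefix on the right-hand side.

Productions for Y:
  Y → P a + +
  Y → P a +
  Y → a P
Productions for P:
  P → B
  P → a +

Found common prefix 'P a +' in productions for Y

Answer: Yes, Y has productions with common prefix 'P a +'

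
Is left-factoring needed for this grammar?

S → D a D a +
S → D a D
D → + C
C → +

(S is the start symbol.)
Yes, S has productions with common prefix 'D a D'

Left-factoring is needed when two productions for the same non-terminal
share a common prefix on the right-hand side.

Productions for S:
  S → D a D a +
  S → D a D

Found common prefix 'D a D' in productions for S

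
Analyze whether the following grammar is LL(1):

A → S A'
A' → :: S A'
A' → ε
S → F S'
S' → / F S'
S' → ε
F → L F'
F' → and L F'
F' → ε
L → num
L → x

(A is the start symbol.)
A grammar is LL(1) if for each non-terminal N with multiple productions, the predict sets of those productions are pairwise disjoint, where PREDICT(N → α) = (FIRST(α) \ {ε}) ∪ (FOLLOW(N) if α ⇒* ε).

Relevant sets:
  FOLLOW(A') = { $ }
  FOLLOW(S') = { $, '::' }
  FOLLOW(F') = { $, '/', '::' }

For A':
  PREDICT(A' → :: S A') = { '::' }
  PREDICT(A' → ε) = { $ }
For S':
  PREDICT(S' → '/' F S') = { '/' }
  PREDICT(S' → ε) = { $, '::' }
For F':
  PREDICT(F' → and L F') = { 'and' }
  PREDICT(F' → ε) = { $, '/', '::' }
For L:
  PREDICT(L → num) = { 'num' }
  PREDICT(L → x) = { 'x' }
A, S, F have a single production, so nothing to check there.

All predict sets are disjoint. The grammar IS LL(1).

Answer: Yes, the grammar is LL(1).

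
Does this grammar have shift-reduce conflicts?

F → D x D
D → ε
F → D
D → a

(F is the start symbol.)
Yes — I0: [D → .] vs [D → . a]; I1: [F → D .] vs [F → D . x D]; I4: [D → .] vs [D → . a]

A shift-reduce conflict occurs when an LR(0) state has both:
  - a complete (reduce) item [A → α .] (dot at the end), and
  - a shift item [B → β . c γ] (dot before a terminal).

Augment with F' → F and build the canonical LR(0) collection (I0 = CLOSURE({[F' → . F]}), then GOTO on every symbol after a dot until no new states appear). It has 6 states:
  I0: { [D → . a], [D → .], [F → . D x D], [F → . D], [F' → . F] }  — shift, reduce
  I1: { [F → D . x D], [F → D .] }  — shift, reduce
  I2: { [F' → F .] }  — accept
  I3: { [D → a .] }  — reduce
  I4: { [D → . a], [D → .], [F → D x . D] }  — shift, reduce
  I5: { [F → D x D .] }  — reduce

I0 contains reduce item [D → .] and shift item [D → . a] — shift-reduce conflict.
I1 contains reduce item [F → D .] and shift item [F → D . x D] — shift-reduce conflict.
I4 contains reduce item [D → .] and shift item [D → . a] — shift-reduce conflict.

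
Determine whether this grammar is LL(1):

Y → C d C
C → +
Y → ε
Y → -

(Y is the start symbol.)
Yes, the grammar is LL(1).

A grammar is LL(1) if for each non-terminal N with multiple productions, the predict sets of those productions are pairwise disjoint, where PREDICT(N → α) = (FIRST(α) \ {ε}) ∪ (FOLLOW(N) if α ⇒* ε).

Relevant sets:
  FIRST(C) = { '+' }
  FOLLOW(Y) = { $ }

For Y:
  PREDICT(Y → C d C) = { '+' }
  PREDICT(Y → ε) = { $ }
  PREDICT(Y → '-') = { '-' }
C has a single production, so nothing to check there.

All predict sets are disjoint. The grammar IS LL(1).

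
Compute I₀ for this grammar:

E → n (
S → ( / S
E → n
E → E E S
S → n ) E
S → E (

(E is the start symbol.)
{ [E → . E E S], [E → . n (], [E → . n], [E' → . E] }

First, augment the grammar with E' → E
I₀ = CLOSURE({ [E' → . E] }):
  [E' → . E] has the dot before E: add [E → . n (], [E → . n], [E → . E E S]
No further items can be added.

I₀ = { [E → . E E S], [E → . n (], [E → . n], [E' → . E] }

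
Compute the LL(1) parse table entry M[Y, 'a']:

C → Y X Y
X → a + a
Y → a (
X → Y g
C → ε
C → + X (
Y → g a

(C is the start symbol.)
Y → a (

To find M[Y, 'a'], we find productions for Y where 'a' is in the predict set (PREDICT(N → α) = (FIRST(α) \ {ε}) ∪ (FOLLOW(N) if α ⇒* ε)).

Y → a (: PREDICT = { 'a' }
  'a' is in predict set, so this production goes in M[Y, 'a']
Y → g a: PREDICT = { 'g' }

M[Y, 'a'] = Y → a (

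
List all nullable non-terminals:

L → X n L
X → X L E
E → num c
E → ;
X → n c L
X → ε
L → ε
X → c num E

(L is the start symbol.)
{ 'L', 'X' }

ε-productions: X → ε, L → ε
So X, L are immediately nullable.
No further non-terminal can be added: every production for the remaining non-terminals contains a terminal or a non-nullable non-terminal.
Nullable = { 'L', 'X' }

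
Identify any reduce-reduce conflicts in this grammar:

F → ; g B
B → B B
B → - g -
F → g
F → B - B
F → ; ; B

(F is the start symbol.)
No reduce-reduce conflicts

A reduce-reduce conflict occurs when an LR(0) state has two complete items [A → α .] and [B → β .] — both call for a reduction, and with no lookahead the parser cannot choose between them.

Augment with F' → F and build the canonical LR(0) collection (I0 = CLOSURE({[F' → . F]}), then GOTO on every symbol after a dot until no new states appear). It has 15 states:
  I0: { [B → . - g -], [B → . B B], [F → . ; ; B], [F → . ; g B], [F → . B - B], [F → . g], [F' → . F] }  — shift
  I1: { [B → - . g -] }  — shift
  I2: { [F → ; . ; B], [F → ; . g B] }  — shift
  I3: { [B → . - g -], [B → . B B], [B → B . B], [F → B . - B] }  — shift
  I4: { [F' → F .] }  — accept
  I5: { [F → g .] }  — reduce
  I6: { [B → - . g -], [B → . - g -], [B → . B B], [F → B - . B] }  — shift
  I7: { [B → . - g -], [B → . B B], [B → B . B], [B → B B .] }  — shift, reduce
  I8: { [B → . - g -], [B → . B B], [B → B . B], [F → B - B .] }  — shift, reduce
  I9: { [B → - g . -] }  — shift
  I10: { [B → - g - .] }  — reduce
  I11: { [B → . - g -], [B → . B B], [F → ; ; . B] }  — shift
  I12: { [B → . - g -], [B → . B B], [F → ; g . B] }  — shift
  I13: { [B → . - g -], [B → . B B], [B → B . B], [F → ; g B .] }  — shift, reduce
  I14: { [B → . - g -], [B → . B B], [B → B . B], [F → ; ; B .] }  — shift, reduce

No state contains more than one complete item.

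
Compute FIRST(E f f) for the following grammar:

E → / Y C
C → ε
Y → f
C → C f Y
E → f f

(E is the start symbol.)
{ '/', 'f' }

FIRST sets of the non-terminals involved (from the grammar, by fixed-point iteration):
  FIRST(E) = { '/', 'f' }

To compute FIRST(E f f), process the symbols left to right:
Symbol E is a non-terminal. Add FIRST(E) \ {ε} = { '/', 'f' }
E is not nullable (ε ∉ FIRST(E)), so stop here.
FIRST(E f f) = { '/', 'f' }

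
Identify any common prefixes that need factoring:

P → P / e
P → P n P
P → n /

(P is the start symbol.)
Yes, P has productions with common prefix 'P'

Left-factoring is needed when two productions for the same non-terminal
share a common prefix on the right-hand side.

Productions for P:
  P → P / e
  P → P n P
  P → n /

Found common prefix 'P' in productions for P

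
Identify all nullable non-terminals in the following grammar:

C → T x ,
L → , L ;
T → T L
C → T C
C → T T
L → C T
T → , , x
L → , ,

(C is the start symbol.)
None

A non-terminal is nullable if it can derive ε (the empty string): either it has an ε-production, or it has a production whose right-hand side consists entirely of nullable non-terminals.

There are no ε-productions, so no non-terminal can derive ε.
No non-terminals are nullable.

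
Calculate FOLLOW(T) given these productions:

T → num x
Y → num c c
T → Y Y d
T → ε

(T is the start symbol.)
{ $ }

To compute FOLLOW(T), find every occurrence of T on a right-hand side N → α T β: add FIRST(β) \ {ε}, and if β is empty or nullable also add FOLLOW(N). Iterate to a fixed point.

T is the start symbol, so $ ∈ FOLLOW(T).
T does not occur on any right-hand side.

Taking the union: FOLLOW(T) = { $ }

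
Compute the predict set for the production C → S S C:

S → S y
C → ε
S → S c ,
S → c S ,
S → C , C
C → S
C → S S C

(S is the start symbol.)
PREDICT(C → S S C) = (FIRST(RHS) \ {ε}) ∪ (FOLLOW(C) if ε ∈ FIRST(RHS), i.e. RHS ⇒* ε)
FIRST(S) = { ',', 'c' }
FIRST(S S C) = { ',', 'c' }
ε ∉ FIRST(S S C), so FOLLOW(C) is not added.
PREDICT(C → S S C) = { ',', 'c' }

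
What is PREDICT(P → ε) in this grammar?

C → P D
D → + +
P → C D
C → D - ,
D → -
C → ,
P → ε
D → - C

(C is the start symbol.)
{ '+', '-' }

PREDICT(P → ε) = (FIRST(RHS) \ {ε}) ∪ (FOLLOW(P) if ε ∈ FIRST(RHS), i.e. RHS ⇒* ε)
The right-hand side is ε (FIRST(ε) = { ε }), so the predict set is FOLLOW(P) = { '+', '-' }
PREDICT(P → ε) = { '+', '-' }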